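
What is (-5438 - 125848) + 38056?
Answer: -93230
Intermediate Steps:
(-5438 - 125848) + 38056 = -131286 + 38056 = -93230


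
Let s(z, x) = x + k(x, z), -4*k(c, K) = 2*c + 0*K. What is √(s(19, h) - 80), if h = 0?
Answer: 4*I*√5 ≈ 8.9443*I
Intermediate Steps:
k(c, K) = -c/2 (k(c, K) = -(2*c + 0*K)/4 = -(2*c + 0)/4 = -c/2)
s(z, x) = x/2 (s(z, x) = x - x/2 = x/2)
√(s(19, h) - 80) = √((½)*0 - 80) = √(0 - 80) = √(-80) = 4*I*√5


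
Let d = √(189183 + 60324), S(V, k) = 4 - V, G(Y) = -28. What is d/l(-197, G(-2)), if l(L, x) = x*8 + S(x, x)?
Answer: -√27723/64 ≈ -2.6016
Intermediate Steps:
d = 3*√27723 (d = √249507 = 3*√27723 ≈ 499.51)
l(L, x) = 4 + 7*x (l(L, x) = x*8 + (4 - x) = 8*x + (4 - x) = 4 + 7*x)
d/l(-197, G(-2)) = (3*√27723)/(4 + 7*(-28)) = (3*√27723)/(4 - 196) = (3*√27723)/(-192) = (3*√27723)*(-1/192) = -√27723/64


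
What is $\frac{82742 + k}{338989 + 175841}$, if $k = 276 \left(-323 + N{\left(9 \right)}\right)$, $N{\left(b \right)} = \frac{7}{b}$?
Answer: $- \frac{9287}{772245} \approx -0.012026$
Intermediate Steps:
$k = - \frac{266800}{3}$ ($k = 276 \left(-323 + \frac{7}{9}\right) = 276 \left(- \frac{2900}{9}\right) = - \frac{266800}{3} \approx -88933.0$)
$\frac{82742 + k}{338989 + 175841} = \frac{82742 - \frac{266800}{3}}{338989 + 175841} = - \frac{18574}{3 \cdot 514830} = \left(- \frac{18574}{3}\right) \frac{1}{514830} = - \frac{9287}{772245}$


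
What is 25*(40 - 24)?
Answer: 400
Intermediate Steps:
25*(40 - 24) = 25*16 = 400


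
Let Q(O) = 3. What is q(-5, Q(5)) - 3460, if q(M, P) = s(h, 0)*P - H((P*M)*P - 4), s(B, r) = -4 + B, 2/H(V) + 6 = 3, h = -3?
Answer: -10441/3 ≈ -3480.3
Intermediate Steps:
H(V) = -⅔ (H(V) = 2/(-6 + 3) = 2/(-3) = 2*(-⅓) = -⅔)
q(M, P) = ⅔ - 7*P (q(M, P) = (-4 - 3)*P - 1*(-⅔) = -7*P + ⅔ = ⅔ - 7*P)
q(-5, Q(5)) - 3460 = (⅔ - 7*3) - 3460 = (⅔ - 21) - 3460 = -61/3 - 3460 = -10441/3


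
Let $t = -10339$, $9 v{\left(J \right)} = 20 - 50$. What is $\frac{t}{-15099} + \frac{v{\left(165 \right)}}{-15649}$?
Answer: $\frac{7706921}{11251631} \approx 0.68496$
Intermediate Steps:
$v{\left(J \right)} = - \frac{10}{3}$ ($v{\left(J \right)} = \frac{20 - 50}{9} = \frac{1}{9} \left(-30\right) = - \frac{10}{3}$)
$\frac{t}{-15099} + \frac{v{\left(165 \right)}}{-15649} = - \frac{10339}{-15099} - \frac{10}{3 \left(-15649\right)} = \left(-10339\right) \left(- \frac{1}{15099}\right) - - \frac{10}{46947} = \frac{1477}{2157} + \frac{10}{46947} = \frac{7706921}{11251631}$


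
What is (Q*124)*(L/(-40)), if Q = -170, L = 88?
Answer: 46376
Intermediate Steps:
(Q*124)*(L/(-40)) = (-170*124)*(88/(-40)) = -1855040*(-1)/40 = -21080*(-11/5) = 46376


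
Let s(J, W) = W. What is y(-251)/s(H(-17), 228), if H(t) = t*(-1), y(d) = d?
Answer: -251/228 ≈ -1.1009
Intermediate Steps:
H(t) = -t
y(-251)/s(H(-17), 228) = -251/228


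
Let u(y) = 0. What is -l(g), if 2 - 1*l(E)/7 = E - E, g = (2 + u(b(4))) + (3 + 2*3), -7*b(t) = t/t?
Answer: -14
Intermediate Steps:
b(t) = -⅐ (b(t) = -t/(7*t) = -⅐*1 = -⅐)
g = 11 (g = (2 + 0) + (3 + 2*3) = 2 + (3 + 6) = 2 + 9 = 11)
l(E) = 14 (l(E) = 14 - 7*(E - E) = 14 - 7*0 = 14 + 0 = 14)
-l(g) = -1*14 = -14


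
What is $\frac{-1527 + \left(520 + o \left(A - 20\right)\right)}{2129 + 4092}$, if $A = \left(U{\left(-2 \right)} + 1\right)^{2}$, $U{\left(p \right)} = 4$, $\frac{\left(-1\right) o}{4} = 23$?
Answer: $- \frac{1467}{6221} \approx -0.23581$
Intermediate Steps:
$o = -92$ ($o = \left(-4\right) 23 = -92$)
$A = 25$ ($A = \left(4 + 1\right)^{2} = 5^{2} = 25$)
$\frac{-1527 + \left(520 + o \left(A - 20\right)\right)}{2129 + 4092} = \frac{-1527 + \left(520 - 92 \left(25 - 20\right)\right)}{2129 + 4092} = \frac{-1527 + \left(520 - 460\right)}{6221} = \left(-1527 + \left(520 - 460\right)\right) \frac{1}{6221} = \left(-1527 + 60\right) \frac{1}{6221} = \left(-1467\right) \frac{1}{6221} = - \frac{1467}{6221}$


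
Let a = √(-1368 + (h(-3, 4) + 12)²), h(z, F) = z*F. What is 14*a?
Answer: 84*I*√38 ≈ 517.81*I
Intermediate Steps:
h(z, F) = F*z
a = 6*I*√38 (a = √(-1368 + (4*(-3) + 12)²) = √(-1368 + (-12 + 12)²) = √(-1368 + 0²) = √(-1368 + 0) = √(-1368) = 6*I*√38 ≈ 36.987*I)
14*a = 14*(6*I*√38) = 84*I*√38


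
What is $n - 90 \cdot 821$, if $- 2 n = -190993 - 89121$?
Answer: $66167$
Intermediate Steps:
$n = 140057$ ($n = - \frac{-190993 - 89121}{2} = \left(- \frac{1}{2}\right) \left(-280114\right) = 140057$)
$n - 90 \cdot 821 = 140057 - 90 \cdot 821 = 140057 - 73890 = 66167$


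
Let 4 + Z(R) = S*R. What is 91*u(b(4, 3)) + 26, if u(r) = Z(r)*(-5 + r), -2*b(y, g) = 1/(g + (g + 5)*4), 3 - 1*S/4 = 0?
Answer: 337649/175 ≈ 1929.4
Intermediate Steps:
S = 12 (S = 12 - 4*0 = 12 + 0 = 12)
Z(R) = -4 + 12*R
b(y, g) = -1/(2*(20 + 5*g)) (b(y, g) = -1/(2*(g + (g + 5)*4)) = -1/(2*(g + (5 + g)*4)) = -1/(2*(g + (20 + 4*g))) = -1/(2*(20 + 5*g)))
u(r) = (-5 + r)*(-4 + 12*r) (u(r) = (-4 + 12*r)*(-5 + r) = (-5 + r)*(-4 + 12*r))
91*u(b(4, 3)) + 26 = 91*(4*(-1 + 3*(-1/(40 + 10*3)))*(-5 - 1/(40 + 10*3))) + 26 = 91*(4*(-1 + 3*(-1/(40 + 30)))*(-5 - 1/(40 + 30))) + 26 = 91*(4*(-1 + 3*(-1/70))*(-5 - 1/70)) + 26 = 91*(4*(-1 - 3/70)*(-351/70)) + 26 = 91*(4*(-73/70)*(-351/70)) + 26 = 91*(25623/1225) + 26 = 333099/175 + 26 = 337649/175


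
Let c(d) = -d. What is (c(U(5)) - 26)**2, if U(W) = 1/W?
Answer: 17161/25 ≈ 686.44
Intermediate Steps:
(c(U(5)) - 26)**2 = (-1/5 - 26)**2 = (-131/5)**2 = 17161/25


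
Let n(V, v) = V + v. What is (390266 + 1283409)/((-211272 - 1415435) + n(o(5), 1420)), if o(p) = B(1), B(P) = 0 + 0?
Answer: -1673675/1625287 ≈ -1.0298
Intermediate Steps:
B(P) = 0
o(p) = 0
(390266 + 1283409)/((-211272 - 1415435) + n(o(5), 1420)) = (390266 + 1283409)/((-211272 - 1415435) + (0 + 1420)) = 1673675/(-1626707 + 1420) = 1673675/(-1625287) = 1673675*(-1/1625287) = -1673675/1625287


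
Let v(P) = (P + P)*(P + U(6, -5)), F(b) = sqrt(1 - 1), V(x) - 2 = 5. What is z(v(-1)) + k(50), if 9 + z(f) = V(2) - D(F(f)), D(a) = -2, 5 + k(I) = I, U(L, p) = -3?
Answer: 45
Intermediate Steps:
V(x) = 7 (V(x) = 2 + 5 = 7)
k(I) = -5 + I
F(b) = 0 (F(b) = sqrt(0) = 0)
v(P) = 2*P*(-3 + P) (v(P) = (P + P)*(P - 3) = (2*P)*(-3 + P) = 2*P*(-3 + P))
z(f) = 0 (z(f) = -9 + (7 - 1*(-2)) = -9 + (7 + 2) = -9 + 9 = 0)
z(v(-1)) + k(50) = 0 + (-5 + 50) = 0 + 45 = 45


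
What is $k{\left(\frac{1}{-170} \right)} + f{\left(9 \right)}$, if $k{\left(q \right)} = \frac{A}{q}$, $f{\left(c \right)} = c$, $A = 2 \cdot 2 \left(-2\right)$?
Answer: $1369$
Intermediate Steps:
$A = -8$ ($A = 4 \left(-2\right) = -8$)
$k{\left(q \right)} = - \frac{8}{q}$
$k{\left(\frac{1}{-170} \right)} + f{\left(9 \right)} = - \frac{8}{\frac{1}{-170}} + 9 = - \frac{8}{- \frac{1}{170}} + 9 = \left(-8\right) \left(-170\right) + 9 = 1360 + 9 = 1369$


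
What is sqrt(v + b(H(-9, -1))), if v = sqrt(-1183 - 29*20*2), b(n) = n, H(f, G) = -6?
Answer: sqrt(-6 + I*sqrt(2343)) ≈ 4.6247 + 5.2333*I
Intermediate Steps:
v = I*sqrt(2343) (v = sqrt(-1183 - 580*2) = sqrt(-1183 - 1160) = sqrt(-2343) = I*sqrt(2343) ≈ 48.405*I)
sqrt(v + b(H(-9, -1))) = sqrt(I*sqrt(2343) - 6) = sqrt(-6 + I*sqrt(2343))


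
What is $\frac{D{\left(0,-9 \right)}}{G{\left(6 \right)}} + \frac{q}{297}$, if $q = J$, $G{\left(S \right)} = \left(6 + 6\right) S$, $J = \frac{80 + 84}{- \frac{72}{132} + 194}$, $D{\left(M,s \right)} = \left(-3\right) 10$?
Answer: $- \frac{1486}{3591} \approx -0.41381$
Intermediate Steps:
$D{\left(M,s \right)} = -30$
$J = \frac{451}{532}$ ($J = \frac{164}{\left(-72\right) \frac{1}{132} + 194} = \frac{164}{- \frac{6}{11} + 194} = \frac{164}{\frac{2128}{11}} = 164 \cdot \frac{11}{2128} = \frac{451}{532} \approx 0.84774$)
$G{\left(S \right)} = 12 S$
$q = \frac{451}{532} \approx 0.84774$
$\frac{D{\left(0,-9 \right)}}{G{\left(6 \right)}} + \frac{q}{297} = - \frac{30}{12 \cdot 6} + \frac{451}{532 \cdot 297} = - \frac{30}{72} + \frac{451}{532} \cdot \frac{1}{297} = \left(-30\right) \frac{1}{72} + \frac{41}{14364} = - \frac{5}{12} + \frac{41}{14364} = - \frac{1486}{3591}$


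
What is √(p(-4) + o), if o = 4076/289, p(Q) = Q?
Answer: 2*√730/17 ≈ 3.1786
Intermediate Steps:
o = 4076/289 (o = 4076*(1/289) = 4076/289 ≈ 14.104)
√(p(-4) + o) = √(-4 + 4076/289) = √(2920/289) = 2*√730/17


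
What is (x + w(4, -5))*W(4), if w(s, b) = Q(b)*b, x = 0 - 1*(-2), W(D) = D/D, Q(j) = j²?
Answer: -123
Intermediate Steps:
W(D) = 1
x = 2 (x = 0 + 2 = 2)
w(s, b) = b³ (w(s, b) = b²*b = b³)
(x + w(4, -5))*W(4) = (2 + (-5)³)*1 = (2 - 125)*1 = -123*1 = -123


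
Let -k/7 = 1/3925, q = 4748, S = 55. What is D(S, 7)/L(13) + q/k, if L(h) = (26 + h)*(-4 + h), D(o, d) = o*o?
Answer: -6541179725/2457 ≈ -2.6623e+6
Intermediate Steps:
D(o, d) = o²
L(h) = (-4 + h)*(26 + h)
k = -7/3925 ≈ -0.0017834
D(S, 7)/L(13) + q/k = 55²/(-104 + 13² + 22*13) + 4748/(-7/3925) = 3025/(-104 + 169 + 286) + 4748*(-3925/7) = 3025/351 - 18635900/7 = -6541179725/2457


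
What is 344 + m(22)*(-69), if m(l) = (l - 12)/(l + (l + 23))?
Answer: 22358/67 ≈ 333.70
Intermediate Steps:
m(l) = (-12 + l)/(23 + 2*l) (m(l) = (-12 + l)/(l + (23 + l)) = (-12 + l)/(23 + 2*l))
344 + m(22)*(-69) = 344 + ((-12 + 22)/(23 + 2*22))*(-69) = 344 + (10/(23 + 44))*(-69) = 344 + (10/67)*(-69) = 344 - 690/67 = 22358/67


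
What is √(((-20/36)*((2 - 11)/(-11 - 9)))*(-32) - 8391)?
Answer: I*√8383 ≈ 91.559*I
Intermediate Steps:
√(((-20/36)*((2 - 11)/(-11 - 9)))*(-32) - 8391) = √(((-20*1/36)*(-9/(-20)))*(-32) - 8391) = √(-(-5)*(-1)/20*(-32) - 8391) = √(-5/9*9/20*(-32) - 8391) = √(-¼*(-32) - 8391) = √(8 - 8391) = √(-8383) = I*√8383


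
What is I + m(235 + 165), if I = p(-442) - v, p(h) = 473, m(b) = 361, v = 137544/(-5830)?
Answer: 227262/265 ≈ 857.59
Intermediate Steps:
v = -6252/265 (v = 137544*(-1/5830) = -6252/265 ≈ -23.592)
I = 131597/265 (I = 473 - 1*(-6252/265) = 473 + 6252/265 = 131597/265 ≈ 496.59)
I + m(235 + 165) = 131597/265 + 361 = 227262/265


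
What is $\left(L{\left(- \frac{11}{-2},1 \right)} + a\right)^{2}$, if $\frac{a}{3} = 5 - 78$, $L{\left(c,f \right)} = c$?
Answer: $\frac{182329}{4} \approx 45582.0$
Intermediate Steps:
$a = -219$ ($a = 3 \left(5 - 78\right) = 3 \left(-73\right) = -219$)
$\left(L{\left(- \frac{11}{-2},1 \right)} + a\right)^{2} = \left(- \frac{11}{-2} - 219\right)^{2} = \left(\left(-11\right) \left(- \frac{1}{2}\right) - 219\right)^{2} = \left(\frac{11}{2} - 219\right)^{2} = \left(- \frac{427}{2}\right)^{2} = \frac{182329}{4}$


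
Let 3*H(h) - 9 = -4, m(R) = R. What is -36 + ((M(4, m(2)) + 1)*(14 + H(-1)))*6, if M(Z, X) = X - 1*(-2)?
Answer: 434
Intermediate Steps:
H(h) = 5/3 (H(h) = 3 + (⅓)*(-4) = 3 - 4/3 = 5/3)
M(Z, X) = 2 + X (M(Z, X) = X + 2 = 2 + X)
-36 + ((M(4, m(2)) + 1)*(14 + H(-1)))*6 = -36 + (((2 + 2) + 1)*(14 + 5/3))*6 = -36 + ((4 + 1)*(47/3))*6 = -36 + (5*(47/3))*6 = -36 + (235/3)*6 = -36 + 470 = 434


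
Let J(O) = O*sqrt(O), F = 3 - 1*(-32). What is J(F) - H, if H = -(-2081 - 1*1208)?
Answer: -3289 + 35*sqrt(35) ≈ -3081.9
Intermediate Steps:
F = 35 (F = 3 + 32 = 35)
J(O) = O**(3/2)
H = 3289 (H = -(-2081 - 1208) = -1*(-3289) = 3289)
J(F) - H = 35**(3/2) - 1*3289 = 35*sqrt(35) - 3289 = -3289 + 35*sqrt(35)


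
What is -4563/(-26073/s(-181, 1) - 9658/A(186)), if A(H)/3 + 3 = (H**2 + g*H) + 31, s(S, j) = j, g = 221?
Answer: 518333985/2961767264 ≈ 0.17501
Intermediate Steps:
A(H) = 84 + 3*H**2 + 663*H (A(H) = -9 + 3*((H**2 + 221*H) + 31) = -9 + 3*(31 + H**2 + 221*H) = -9 + (93 + 3*H**2 + 663*H) = 84 + 3*H**2 + 663*H)
-4563/(-26073/s(-181, 1) - 9658/A(186)) = -4563/(-26073/1 - 9658/(84 + 3*186**2 + 663*186)) = -4563/(-26073*1 - 9658/(84 + 3*34596 + 123318)) = -4563/(-26073 - 9658/(84 + 103788 + 123318)) = -4563/(-26073 - 9658/227190) = -4563/(-26073 - 9658*1/227190) = -4563/(-26073 - 4829/113595) = -4563/(-2961767264/113595) = -4563*(-113595/2961767264) = 518333985/2961767264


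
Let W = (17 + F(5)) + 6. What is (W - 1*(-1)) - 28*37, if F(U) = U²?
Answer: -987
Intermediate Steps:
W = 48 (W = (17 + 5²) + 6 = (17 + 25) + 6 = 42 + 6 = 48)
(W - 1*(-1)) - 28*37 = (48 - 1*(-1)) - 28*37 = (48 + 1) - 1036 = 49 - 1036 = -987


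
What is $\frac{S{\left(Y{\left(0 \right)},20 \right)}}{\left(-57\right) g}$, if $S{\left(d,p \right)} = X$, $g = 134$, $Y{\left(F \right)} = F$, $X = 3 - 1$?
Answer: $- \frac{1}{3819} \approx -0.00026185$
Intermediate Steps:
$X = 2$ ($X = 3 - 1 = 2$)
$S{\left(d,p \right)} = 2$
$\frac{S{\left(Y{\left(0 \right)},20 \right)}}{\left(-57\right) g} = \frac{2}{\left(-57\right) 134} = \frac{2}{-7638} = 2 \left(- \frac{1}{7638}\right) = - \frac{1}{3819}$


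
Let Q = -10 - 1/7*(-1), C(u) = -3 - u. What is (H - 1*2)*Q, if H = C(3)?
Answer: 552/7 ≈ 78.857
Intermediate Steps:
H = -6 (H = -3 - 1*3 = -3 - 3 = -6)
Q = -69/7 (Q = -10 - 1*⅐*(-1) = -10 - ⅐*(-1) = -10 + ⅐ = -69/7 ≈ -9.8571)
(H - 1*2)*Q = (-6 - 1*2)*(-69/7) = (-6 - 2)*(-69/7) = -8*(-69/7) = 552/7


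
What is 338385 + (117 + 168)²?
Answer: 419610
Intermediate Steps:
338385 + (117 + 168)² = 338385 + 285² = 338385 + 81225 = 419610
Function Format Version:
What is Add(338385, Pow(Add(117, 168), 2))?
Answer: 419610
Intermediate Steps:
Add(338385, Pow(Add(117, 168), 2)) = Add(338385, Pow(285, 2)) = Add(338385, 81225) = 419610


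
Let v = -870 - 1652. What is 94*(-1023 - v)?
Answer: 140906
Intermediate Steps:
v = -2522
94*(-1023 - v) = 94*(-1023 - 1*(-2522)) = 94*(-1023 + 2522) = 94*1499 = 140906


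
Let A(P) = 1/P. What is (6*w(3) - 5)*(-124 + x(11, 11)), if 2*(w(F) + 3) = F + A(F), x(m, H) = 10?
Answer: 1482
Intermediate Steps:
w(F) = -3 + F/2 + 1/(2*F) (w(F) = -3 + (F + 1/F)/2 = -3 + (F/2 + 1/(2*F)) = -3 + F/2 + 1/(2*F))
(6*w(3) - 5)*(-124 + x(11, 11)) = (6*((½)*(1 + 3*(-6 + 3))/3) - 5)*(-124 + 10) = (6*((½)*(⅓)*(1 + 3*(-3))) - 5)*(-114) = (6*((½)*(⅓)*(1 - 9)) - 5)*(-114) = (6*((½)*(⅓)*(-8)) - 5)*(-114) = (6*(-4/3) - 5)*(-114) = (-8 - 5)*(-114) = -13*(-114) = 1482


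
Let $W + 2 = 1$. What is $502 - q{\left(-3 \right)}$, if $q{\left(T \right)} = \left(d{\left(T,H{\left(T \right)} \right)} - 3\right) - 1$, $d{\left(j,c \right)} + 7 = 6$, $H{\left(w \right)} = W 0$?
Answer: $507$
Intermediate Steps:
$W = -1$ ($W = -2 + 1 = -1$)
$H{\left(w \right)} = 0$ ($H{\left(w \right)} = \left(-1\right) 0 = 0$)
$d{\left(j,c \right)} = -1$ ($d{\left(j,c \right)} = -7 + 6 = -1$)
$q{\left(T \right)} = -5$ ($q{\left(T \right)} = \left(-1 - 3\right) - 1 = -4 - 1 = -5$)
$502 - q{\left(-3 \right)} = 502 - -5 = 502 + 5 = 507$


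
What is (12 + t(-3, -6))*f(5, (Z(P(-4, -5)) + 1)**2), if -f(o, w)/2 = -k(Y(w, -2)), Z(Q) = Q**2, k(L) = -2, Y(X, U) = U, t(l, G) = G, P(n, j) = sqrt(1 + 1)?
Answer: -24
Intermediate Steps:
P(n, j) = sqrt(2)
f(o, w) = -4 (f(o, w) = -(-2)*(-2) = -2*2 = -4)
(12 + t(-3, -6))*f(5, (Z(P(-4, -5)) + 1)**2) = (12 - 6)*(-4) = 6*(-4) = -24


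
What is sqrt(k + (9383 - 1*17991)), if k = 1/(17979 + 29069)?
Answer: I*sqrt(4763482770446)/23524 ≈ 92.779*I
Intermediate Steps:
k = 1/47048 ≈ 2.1255e-5
sqrt(k + (9383 - 1*17991)) = sqrt(1/47048 + (9383 - 1*17991)) = sqrt(1/47048 + (9383 - 17991)) = sqrt(1/47048 - 8608) = sqrt(-404989183/47048) = I*sqrt(4763482770446)/23524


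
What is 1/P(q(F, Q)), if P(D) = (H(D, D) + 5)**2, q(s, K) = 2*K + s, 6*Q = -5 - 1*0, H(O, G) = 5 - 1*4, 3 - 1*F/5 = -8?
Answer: 1/36 ≈ 0.027778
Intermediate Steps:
F = 55 (F = 15 - 5*(-8) = 15 + 40 = 55)
H(O, G) = 1 (H(O, G) = 5 - 4 = 1)
Q = -5/6 (Q = (-5 - 1*0)/6 = (-5 + 0)/6 = (1/6)*(-5) = -5/6 ≈ -0.83333)
q(s, K) = s + 2*K
P(D) = 36 (P(D) = (1 + 5)**2 = 6**2 = 36)
1/P(q(F, Q)) = 1/36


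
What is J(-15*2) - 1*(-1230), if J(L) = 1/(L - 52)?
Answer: 100859/82 ≈ 1230.0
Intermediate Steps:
J(L) = 1/(-52 + L)
J(-15*2) - 1*(-1230) = 1/(-52 - 15*2) - 1*(-1230) = 1/(-52 - 30) + 1230 = 1/(-82) + 1230 = -1/82 + 1230 = 100859/82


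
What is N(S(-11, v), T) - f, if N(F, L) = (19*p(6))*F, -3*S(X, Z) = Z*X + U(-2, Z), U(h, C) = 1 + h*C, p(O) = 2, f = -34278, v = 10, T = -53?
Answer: 35912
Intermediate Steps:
U(h, C) = 1 + C*h
S(X, Z) = -⅓ + 2*Z/3 - X*Z/3 (S(X, Z) = -(Z*X + (1 + Z*(-2)))/3 = -(X*Z + (1 - 2*Z))/3 = -(1 - 2*Z + X*Z)/3 = -⅓ + 2*Z/3 - X*Z/3)
N(F, L) = 38*F (N(F, L) = (19*2)*F = 38*F)
N(S(-11, v), T) - f = 38*(-⅓ + (⅔)*10 - ⅓*(-11)*10) - 1*(-34278) = 38*(-⅓ + 20/3 + 110/3) + 34278 = 38*43 + 34278 = 1634 + 34278 = 35912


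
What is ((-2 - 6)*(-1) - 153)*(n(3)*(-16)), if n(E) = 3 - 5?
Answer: -4640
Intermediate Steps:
n(E) = -2
((-2 - 6)*(-1) - 153)*(n(3)*(-16)) = ((-2 - 6)*(-1) - 153)*(-2*(-16)) = (-8*(-1) - 153)*32 = (8 - 153)*32 = -145*32 = -4640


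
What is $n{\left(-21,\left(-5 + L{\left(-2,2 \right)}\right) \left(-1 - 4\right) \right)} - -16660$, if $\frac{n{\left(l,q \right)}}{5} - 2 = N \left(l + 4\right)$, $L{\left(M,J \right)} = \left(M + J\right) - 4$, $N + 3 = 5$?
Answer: $16500$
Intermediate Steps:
$N = 2$ ($N = -3 + 5 = 2$)
$L{\left(M,J \right)} = -4 + J + M$ ($L{\left(M,J \right)} = \left(J + M\right) - 4 = -4 + J + M$)
$n{\left(l,q \right)} = 50 + 10 l$ ($n{\left(l,q \right)} = 10 + 5 \cdot 2 \left(l + 4\right) = 10 + 5 \cdot 2 \left(4 + l\right) = 10 + 5 \left(8 + 2 l\right) = 10 + \left(40 + 10 l\right) = 50 + 10 l$)
$n{\left(-21,\left(-5 + L{\left(-2,2 \right)}\right) \left(-1 - 4\right) \right)} - -16660 = \left(50 + 10 \left(-21\right)\right) - -16660 = \left(50 - 210\right) + 16660 = -160 + 16660 = 16500$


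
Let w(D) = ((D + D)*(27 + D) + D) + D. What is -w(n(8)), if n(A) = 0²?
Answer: 0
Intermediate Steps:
n(A) = 0
w(D) = 2*D + 2*D*(27 + D) (w(D) = ((2*D)*(27 + D) + D) + D = (2*D*(27 + D) + D) + D = (D + 2*D*(27 + D)) + D = 2*D + 2*D*(27 + D))
-w(n(8)) = -2*0*(28 + 0) = -2*0*28 = -1*0 = 0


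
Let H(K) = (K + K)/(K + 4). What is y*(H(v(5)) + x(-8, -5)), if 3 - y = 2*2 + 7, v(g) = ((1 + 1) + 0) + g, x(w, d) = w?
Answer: 592/11 ≈ 53.818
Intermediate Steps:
v(g) = 2 + g (v(g) = (2 + 0) + g = 2 + g)
H(K) = 2*K/(4 + K) (H(K) = (2*K)/(4 + K) = 2*K/(4 + K))
y = -8 (y = 3 - (2*2 + 7) = 3 - (4 + 7) = 3 - 1*11 = 3 - 11 = -8)
y*(H(v(5)) + x(-8, -5)) = -8*(2*(2 + 5)/(4 + (2 + 5)) - 8) = -8*(2*7/(4 + 7) - 8) = -8*(2*7/11 - 8) = -8*(2*7*(1/11) - 8) = -8*(14/11 - 8) = -8*(-74/11) = 592/11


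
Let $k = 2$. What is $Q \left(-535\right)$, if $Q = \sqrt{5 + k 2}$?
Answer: $-1605$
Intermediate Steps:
$Q = 3$ ($Q = \sqrt{5 + 2 \cdot 2} = \sqrt{5 + 4} = \sqrt{9} = 3$)
$Q \left(-535\right) = 3 \left(-535\right) = -1605$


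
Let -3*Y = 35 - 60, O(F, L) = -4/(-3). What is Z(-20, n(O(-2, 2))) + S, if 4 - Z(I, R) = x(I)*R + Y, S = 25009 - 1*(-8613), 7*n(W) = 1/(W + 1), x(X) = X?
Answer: 4941977/147 ≈ 33619.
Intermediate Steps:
O(F, L) = 4/3 (O(F, L) = -4*(-⅓) = 4/3)
Y = 25/3 (Y = -(35 - 60)/3 = -⅓*(-25) = 25/3 ≈ 8.3333)
n(W) = 1/(7*(1 + W)) (n(W) = 1/(7*(W + 1)) = 1/(7*(1 + W)))
S = 33622 (S = 25009 + 8613 = 33622)
Z(I, R) = -13/3 - I*R (Z(I, R) = 4 - (I*R + 25/3) = 4 - (25/3 + I*R) = 4 + (-25/3 - I*R) = -13/3 - I*R)
Z(-20, n(O(-2, 2))) + S = (-13/3 - 1*(-20)*1/(7*(1 + 4/3))) + 33622 = (-13/3 - 1*(-20)*1/(7*(7/3))) + 33622 = (-13/3 - 1*(-20)*(⅐)*(3/7)) + 33622 = (-13/3 - 1*(-20)*3/49) + 33622 = (-13/3 + 60/49) + 33622 = -457/147 + 33622 = 4941977/147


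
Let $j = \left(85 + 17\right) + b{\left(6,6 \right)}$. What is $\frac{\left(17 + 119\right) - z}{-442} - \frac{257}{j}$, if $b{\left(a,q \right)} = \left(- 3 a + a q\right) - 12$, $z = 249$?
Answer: $- \frac{50695}{23868} \approx -2.124$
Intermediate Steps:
$b{\left(a,q \right)} = -12 - 3 a + a q$
$j = 108$ ($j = \left(85 + 17\right) - -6 = 102 - -6 = 102 + 6 = 108$)
$\frac{\left(17 + 119\right) - z}{-442} - \frac{257}{j} = \frac{\left(17 + 119\right) - 249}{-442} - \frac{257}{108} = \left(136 - 249\right) \left(- \frac{1}{442}\right) - \frac{257}{108} = \left(-113\right) \left(- \frac{1}{442}\right) - \frac{257}{108} = \frac{113}{442} - \frac{257}{108} = - \frac{50695}{23868}$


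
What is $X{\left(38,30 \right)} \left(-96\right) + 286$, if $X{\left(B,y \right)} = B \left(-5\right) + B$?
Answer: $14878$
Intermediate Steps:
$X{\left(B,y \right)} = - 4 B$ ($X{\left(B,y \right)} = - 5 B + B = - 4 B$)
$X{\left(38,30 \right)} \left(-96\right) + 286 = \left(-4\right) 38 \left(-96\right) + 286 = \left(-152\right) \left(-96\right) + 286 = 14592 + 286 = 14878$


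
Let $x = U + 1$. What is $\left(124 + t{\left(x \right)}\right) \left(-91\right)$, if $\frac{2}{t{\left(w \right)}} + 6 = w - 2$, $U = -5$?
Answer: $- \frac{67613}{6} \approx -11269.0$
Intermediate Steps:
$x = -4$ ($x = -5 + 1 = -4$)
$t{\left(w \right)} = \frac{2}{-8 + w}$ ($t{\left(w \right)} = \frac{2}{-6 + \left(w - 2\right)} = \frac{2}{-6 + \left(-2 + w\right)} = \frac{2}{-8 + w}$)
$\left(124 + t{\left(x \right)}\right) \left(-91\right) = \left(124 + \frac{2}{-8 - 4}\right) \left(-91\right) = \left(124 + \frac{2}{-12}\right) \left(-91\right) = \left(124 + 2 \left(- \frac{1}{12}\right)\right) \left(-91\right) = \left(124 - \frac{1}{6}\right) \left(-91\right) = \frac{743}{6} \left(-91\right) = - \frac{67613}{6}$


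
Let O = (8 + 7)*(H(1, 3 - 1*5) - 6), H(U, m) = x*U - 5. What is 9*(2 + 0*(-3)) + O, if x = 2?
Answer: -117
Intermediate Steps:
H(U, m) = -5 + 2*U (H(U, m) = 2*U - 5 = -5 + 2*U)
O = -135 (O = (8 + 7)*((-5 + 2*1) - 6) = 15*((-5 + 2) - 6) = 15*(-3 - 6) = 15*(-9) = -135)
9*(2 + 0*(-3)) + O = 9*(2 + 0*(-3)) - 135 = 9*(2 + 0) - 135 = 9*2 - 135 = 18 - 135 = -117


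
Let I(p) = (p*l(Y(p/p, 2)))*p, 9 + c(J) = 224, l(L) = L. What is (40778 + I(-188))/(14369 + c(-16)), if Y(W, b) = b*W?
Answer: 55733/7292 ≈ 7.6430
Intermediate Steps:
Y(W, b) = W*b
c(J) = 215 (c(J) = -9 + 224 = 215)
I(p) = 2*p**2 (I(p) = (p*((p/p)*2))*p = (p*(1*2))*p = (p*2)*p = (2*p)*p = 2*p**2)
(40778 + I(-188))/(14369 + c(-16)) = (40778 + 2*(-188)**2)/(14369 + 215) = (40778 + 2*35344)/14584 = (40778 + 70688)*(1/14584) = 111466*(1/14584) = 55733/7292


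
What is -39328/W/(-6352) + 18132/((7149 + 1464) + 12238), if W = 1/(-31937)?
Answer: -1636820196842/8277847 ≈ -1.9774e+5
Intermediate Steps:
W = -1/31937 ≈ -3.1312e-5
-39328/W/(-6352) + 18132/((7149 + 1464) + 12238) = -39328/(-1/31937)/(-6352) + 18132/((7149 + 1464) + 12238) = -39328*(-31937)*(-1/6352) + 18132/(8613 + 12238) = 1256018336*(-1/6352) + 18132/20851 = -78501146/397 + 18132*(1/20851) = -78501146/397 + 18132/20851 = -1636820196842/8277847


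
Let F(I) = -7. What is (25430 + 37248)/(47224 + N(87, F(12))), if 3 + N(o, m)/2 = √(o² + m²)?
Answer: 739882451/557377263 - 31339*√7618/557377263 ≈ 1.3225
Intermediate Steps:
N(o, m) = -6 + 2*√(m² + o²) (N(o, m) = -6 + 2*√(o² + m²) = -6 + 2*√(m² + o²))
(25430 + 37248)/(47224 + N(87, F(12))) = (25430 + 37248)/(47224 + (-6 + 2*√((-7)² + 87²))) = 62678/(47224 + (-6 + 2*√(49 + 7569))) = 62678/(47224 + (-6 + 2*√7618)) = 62678/(47218 + 2*√7618)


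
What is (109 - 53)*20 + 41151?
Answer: 42271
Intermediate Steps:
(109 - 53)*20 + 41151 = 56*20 + 41151 = 1120 + 41151 = 42271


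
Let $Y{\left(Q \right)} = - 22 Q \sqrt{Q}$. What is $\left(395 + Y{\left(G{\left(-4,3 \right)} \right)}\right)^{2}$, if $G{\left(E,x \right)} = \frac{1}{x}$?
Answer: $\frac{4213159}{27} - \frac{17380 \sqrt{3}}{9} \approx 1.527 \cdot 10^{5}$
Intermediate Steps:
$Y{\left(Q \right)} = - 22 Q^{\frac{3}{2}}$
$\left(395 + Y{\left(G{\left(-4,3 \right)} \right)}\right)^{2} = \left(395 - 22 \left(\frac{1}{3}\right)^{\frac{3}{2}}\right)^{2} = \left(395 - \frac{22}{3 \sqrt{3}}\right)^{2} = \left(395 - 22 \frac{\sqrt{3}}{9}\right)^{2} = \left(395 - \frac{22 \sqrt{3}}{9}\right)^{2}$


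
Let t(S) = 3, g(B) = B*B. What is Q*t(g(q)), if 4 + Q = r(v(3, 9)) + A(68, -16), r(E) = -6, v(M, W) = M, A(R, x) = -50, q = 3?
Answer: -180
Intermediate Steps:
g(B) = B²
Q = -60 (Q = -4 + (-6 - 50) = -4 - 56 = -60)
Q*t(g(q)) = -60*3 = -180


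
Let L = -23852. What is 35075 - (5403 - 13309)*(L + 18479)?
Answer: -42443863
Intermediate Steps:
35075 - (5403 - 13309)*(L + 18479) = 35075 - (5403 - 13309)*(-23852 + 18479) = 35075 - (-7906)*(-5373) = 35075 - 1*42478938 = 35075 - 42478938 = -42443863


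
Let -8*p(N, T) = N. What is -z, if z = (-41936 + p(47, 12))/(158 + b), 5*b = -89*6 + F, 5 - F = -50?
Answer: 1677675/2488 ≈ 674.31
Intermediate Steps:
p(N, T) = -N/8
F = 55 (F = 5 - 1*(-50) = 5 + 50 = 55)
b = -479/5 (b = (-89*6 + 55)/5 = (-534 + 55)/5 = (⅕)*(-479) = -479/5 ≈ -95.800)
z = -1677675/2488 (z = (-41936 - ⅛*47)/(158 - 479/5) = (-41936 - 47/8)/(311/5) = -335535/8*5/311 = -1677675/2488 ≈ -674.31)
-z = -1*(-1677675/2488) = 1677675/2488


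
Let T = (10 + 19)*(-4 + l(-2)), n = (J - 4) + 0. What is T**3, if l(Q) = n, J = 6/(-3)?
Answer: -24389000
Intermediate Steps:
J = -2 (J = 6*(-1/3) = -2)
n = -6 (n = (-2 - 4) + 0 = -6 + 0 = -6)
l(Q) = -6
T = -290 (T = (10 + 19)*(-4 - 6) = 29*(-10) = -290)
T**3 = (-290)**3 = -24389000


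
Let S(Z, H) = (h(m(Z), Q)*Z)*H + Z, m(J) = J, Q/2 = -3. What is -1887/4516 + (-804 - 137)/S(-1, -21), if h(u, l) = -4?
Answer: 4089161/383860 ≈ 10.653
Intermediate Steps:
Q = -6 (Q = 2*(-3) = -6)
S(Z, H) = Z - 4*H*Z (S(Z, H) = (-4*Z)*H + Z = -4*H*Z + Z = Z - 4*H*Z)
-1887/4516 + (-804 - 137)/S(-1, -21) = -1887/4516 + (-804 - 137)/((-(1 - 4*(-21)))) = -1887*1/4516 - 941*(-1/(1 + 84)) = -1887/4516 - 941/((-1*85)) = -1887/4516 - 941/(-85) = -1887/4516 - 941*(-1/85) = -1887/4516 + 941/85 = 4089161/383860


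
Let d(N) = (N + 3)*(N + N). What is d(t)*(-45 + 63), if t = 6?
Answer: 1944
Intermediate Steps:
d(N) = 2*N*(3 + N) (d(N) = (3 + N)*(2*N) = 2*N*(3 + N))
d(t)*(-45 + 63) = (2*6*(3 + 6))*(-45 + 63) = (2*6*9)*18 = 108*18 = 1944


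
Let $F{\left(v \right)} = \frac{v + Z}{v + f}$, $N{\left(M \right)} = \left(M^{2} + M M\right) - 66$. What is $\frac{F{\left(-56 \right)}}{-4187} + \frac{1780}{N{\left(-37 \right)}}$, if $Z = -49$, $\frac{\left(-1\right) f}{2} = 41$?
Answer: $\frac{42842255}{64329068} \approx 0.66599$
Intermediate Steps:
$f = -82$ ($f = \left(-2\right) 41 = -82$)
$N{\left(M \right)} = -66 + 2 M^{2}$ ($N{\left(M \right)} = \left(M^{2} + M^{2}\right) - 66 = 2 M^{2} - 66 = -66 + 2 M^{2}$)
$F{\left(v \right)} = \frac{-49 + v}{-82 + v}$ ($F{\left(v \right)} = \frac{v - 49}{v - 82} = \frac{-49 + v}{-82 + v}$)
$\frac{F{\left(-56 \right)}}{-4187} + \frac{1780}{N{\left(-37 \right)}} = \frac{\frac{1}{-82 - 56} \left(-49 - 56\right)}{-4187} + \frac{1780}{-66 + 2 \left(-37\right)^{2}} = \frac{1}{-138} \left(-105\right) \left(- \frac{1}{4187}\right) + \frac{1780}{-66 + 2 \cdot 1369} = \left(- \frac{1}{138}\right) \left(-105\right) \left(- \frac{1}{4187}\right) + \frac{1780}{-66 + 2738} = \frac{35}{46} \left(- \frac{1}{4187}\right) + \frac{1780}{2672} = - \frac{35}{192602} + 1780 \cdot \frac{1}{2672} = - \frac{35}{192602} + \frac{445}{668} = \frac{42842255}{64329068}$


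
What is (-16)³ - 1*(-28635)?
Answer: 24539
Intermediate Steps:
(-16)³ - 1*(-28635) = -4096 + 28635 = 24539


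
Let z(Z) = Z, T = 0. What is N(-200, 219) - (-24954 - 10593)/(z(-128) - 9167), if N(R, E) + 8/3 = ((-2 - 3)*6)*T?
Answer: -181001/27885 ≈ -6.4910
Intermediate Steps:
N(R, E) = -8/3 (N(R, E) = -8/3 + ((-2 - 3)*6)*0 = -8/3 - 5*6*0 = -8/3 - 30*0 = -8/3 + 0 = -8/3)
N(-200, 219) - (-24954 - 10593)/(z(-128) - 9167) = -8/3 - (-24954 - 10593)/(-128 - 9167) = -8/3 - (-35547)/(-9295) = -8/3 - (-35547)*(-1)/9295 = -8/3 - 1*35547/9295 = -8/3 - 35547/9295 = -181001/27885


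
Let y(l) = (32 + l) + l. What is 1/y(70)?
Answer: 1/172 ≈ 0.0058140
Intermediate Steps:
y(l) = 32 + 2*l
1/y(70) = 1/(32 + 2*70) = 1/(32 + 140) = 1/172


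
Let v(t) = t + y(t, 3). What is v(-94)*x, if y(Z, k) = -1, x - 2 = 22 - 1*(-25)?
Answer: -4655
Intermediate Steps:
x = 49 (x = 2 + (22 - 1*(-25)) = 2 + (22 + 25) = 2 + 47 = 49)
v(t) = -1 + t (v(t) = t - 1 = -1 + t)
v(-94)*x = (-1 - 94)*49 = -95*49 = -4655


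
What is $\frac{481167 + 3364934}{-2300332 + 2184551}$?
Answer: $- \frac{3846101}{115781} \approx -33.219$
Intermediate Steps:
$\frac{481167 + 3364934}{-2300332 + 2184551} = \frac{3846101}{-115781} = 3846101 \left(- \frac{1}{115781}\right) = - \frac{3846101}{115781}$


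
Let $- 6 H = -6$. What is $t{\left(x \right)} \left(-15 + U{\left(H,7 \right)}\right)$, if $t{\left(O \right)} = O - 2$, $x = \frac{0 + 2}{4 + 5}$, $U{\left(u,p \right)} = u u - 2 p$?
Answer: $\frac{448}{9} \approx 49.778$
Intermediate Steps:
$H = 1$ ($H = \left(- \frac{1}{6}\right) \left(-6\right) = 1$)
$U{\left(u,p \right)} = u^{2} - 2 p$
$x = \frac{2}{9} \approx 0.22222$
$t{\left(O \right)} = -2 + O$ ($t{\left(O \right)} = O - 2 = -2 + O$)
$t{\left(x \right)} \left(-15 + U{\left(H,7 \right)}\right) = \left(-2 + \frac{2}{9}\right) \left(-15 + \left(1^{2} - 14\right)\right) = - \frac{16 \left(-15 + \left(1 - 14\right)\right)}{9} = - \frac{16 \left(-15 - 13\right)}{9} = \left(- \frac{16}{9}\right) \left(-28\right) = \frac{448}{9}$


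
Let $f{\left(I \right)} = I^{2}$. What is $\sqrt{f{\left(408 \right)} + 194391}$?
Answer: $81 \sqrt{55} \approx 600.71$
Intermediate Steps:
$\sqrt{f{\left(408 \right)} + 194391} = \sqrt{408^{2} + 194391} = \sqrt{166464 + 194391} = \sqrt{360855} = 81 \sqrt{55}$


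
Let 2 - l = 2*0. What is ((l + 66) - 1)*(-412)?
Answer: -27604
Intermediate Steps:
l = 2 (l = 2 - 2*0 = 2 - 1*0 = 2 + 0 = 2)
((l + 66) - 1)*(-412) = ((2 + 66) - 1)*(-412) = (68 - 1)*(-412) = 67*(-412) = -27604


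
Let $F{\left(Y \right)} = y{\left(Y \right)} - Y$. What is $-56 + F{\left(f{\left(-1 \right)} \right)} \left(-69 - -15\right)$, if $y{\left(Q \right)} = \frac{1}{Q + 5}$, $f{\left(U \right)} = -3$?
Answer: $-245$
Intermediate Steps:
$y{\left(Q \right)} = \frac{1}{5 + Q}$
$F{\left(Y \right)} = \frac{1}{5 + Y} - Y$
$-56 + F{\left(f{\left(-1 \right)} \right)} \left(-69 - -15\right) = -56 + \frac{1 - - 3 \left(5 - 3\right)}{5 - 3} \left(-69 - -15\right) = -56 + \frac{1 - \left(-3\right) 2}{2} \left(-69 + 15\right) = -56 + \frac{1 + 6}{2} \left(-54\right) = -56 + \frac{1}{2} \cdot 7 \left(-54\right) = -56 + \frac{7}{2} \left(-54\right) = -56 - 189 = -245$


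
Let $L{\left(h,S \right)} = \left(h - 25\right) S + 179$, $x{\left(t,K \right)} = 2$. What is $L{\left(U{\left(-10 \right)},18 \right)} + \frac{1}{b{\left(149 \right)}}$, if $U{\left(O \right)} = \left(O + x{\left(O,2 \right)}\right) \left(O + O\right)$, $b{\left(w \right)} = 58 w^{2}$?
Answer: $\frac{3359499723}{1287658} \approx 2609.0$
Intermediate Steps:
$U{\left(O \right)} = 2 O \left(2 + O\right)$ ($U{\left(O \right)} = \left(O + 2\right) \left(O + O\right) = \left(2 + O\right) 2 O = 2 O \left(2 + O\right)$)
$L{\left(h,S \right)} = 179 + S \left(-25 + h\right)$ ($L{\left(h,S \right)} = \left(-25 + h\right) S + 179 = S \left(-25 + h\right) + 179 = 179 + S \left(-25 + h\right)$)
$L{\left(U{\left(-10 \right)},18 \right)} + \frac{1}{b{\left(149 \right)}} = \left(179 - 450 + 18 \cdot 2 \left(-10\right) \left(2 - 10\right)\right) + \frac{1}{58 \cdot 149^{2}} = \left(179 - 450 + 18 \cdot 2 \left(-10\right) \left(-8\right)\right) + \frac{1}{58 \cdot 22201} = \left(179 - 450 + 18 \cdot 160\right) + \frac{1}{1287658} = \left(179 - 450 + 2880\right) + \frac{1}{1287658} = 2609 + \frac{1}{1287658} = \frac{3359499723}{1287658}$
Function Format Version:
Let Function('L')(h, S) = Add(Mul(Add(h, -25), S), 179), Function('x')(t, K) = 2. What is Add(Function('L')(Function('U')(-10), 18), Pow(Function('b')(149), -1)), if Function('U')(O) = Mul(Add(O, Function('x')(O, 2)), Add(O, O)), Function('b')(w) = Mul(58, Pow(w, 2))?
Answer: Rational(3359499723, 1287658) ≈ 2609.0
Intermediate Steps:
Function('U')(O) = Mul(2, O, Add(2, O)) (Function('U')(O) = Mul(Add(O, 2), Add(O, O)) = Mul(Add(2, O), Mul(2, O)) = Mul(2, O, Add(2, O)))
Function('L')(h, S) = Add(179, Mul(S, Add(-25, h))) (Function('L')(h, S) = Add(Mul(Add(-25, h), S), 179) = Add(Mul(S, Add(-25, h)), 179) = Add(179, Mul(S, Add(-25, h))))
Add(Function('L')(Function('U')(-10), 18), Pow(Function('b')(149), -1)) = Add(Add(179, Mul(-25, 18), Mul(18, Mul(2, -10, Add(2, -10)))), Pow(Mul(58, Pow(149, 2)), -1)) = Add(Add(179, -450, Mul(18, Mul(2, -10, -8))), Pow(Mul(58, 22201), -1)) = Add(Add(179, -450, Mul(18, 160)), Pow(1287658, -1)) = Add(Add(179, -450, 2880), Rational(1, 1287658)) = Add(2609, Rational(1, 1287658)) = Rational(3359499723, 1287658)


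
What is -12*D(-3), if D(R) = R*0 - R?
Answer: -36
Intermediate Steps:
D(R) = -R (D(R) = 0 - R = -R)
-12*D(-3) = -(-12)*(-3) = -12*3 = -36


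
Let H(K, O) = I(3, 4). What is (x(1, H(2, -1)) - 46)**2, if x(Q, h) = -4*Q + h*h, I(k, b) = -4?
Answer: 1156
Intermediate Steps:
H(K, O) = -4
x(Q, h) = h**2 - 4*Q (x(Q, h) = -4*Q + h**2 = h**2 - 4*Q)
(x(1, H(2, -1)) - 46)**2 = (((-4)**2 - 4*1) - 46)**2 = ((16 - 4) - 46)**2 = (12 - 46)**2 = (-34)**2 = 1156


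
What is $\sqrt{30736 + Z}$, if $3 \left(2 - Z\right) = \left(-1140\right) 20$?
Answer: $\sqrt{38338} \approx 195.8$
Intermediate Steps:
$Z = 7602$ ($Z = 2 - \frac{\left(-1140\right) 20}{3} = 2 - -7600 = 2 + 7600 = 7602$)
$\sqrt{30736 + Z} = \sqrt{30736 + 7602} = \sqrt{38338}$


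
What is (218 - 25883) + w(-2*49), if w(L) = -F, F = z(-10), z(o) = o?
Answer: -25655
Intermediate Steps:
F = -10
w(L) = 10 (w(L) = -1*(-10) = 10)
(218 - 25883) + w(-2*49) = (218 - 25883) + 10 = -25665 + 10 = -25655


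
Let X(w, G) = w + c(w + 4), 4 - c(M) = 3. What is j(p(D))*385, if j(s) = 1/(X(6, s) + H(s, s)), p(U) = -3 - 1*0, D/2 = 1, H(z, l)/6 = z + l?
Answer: -385/29 ≈ -13.276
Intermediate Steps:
c(M) = 1 (c(M) = 4 - 1*3 = 4 - 3 = 1)
H(z, l) = 6*l + 6*z (H(z, l) = 6*(z + l) = 6*(l + z) = 6*l + 6*z)
D = 2 (D = 2*1 = 2)
X(w, G) = 1 + w (X(w, G) = w + 1 = 1 + w)
p(U) = -3 (p(U) = -3 + 0 = -3)
j(s) = 1/(7 + 12*s) (j(s) = 1/((1 + 6) + (6*s + 6*s)) = 1/(7 + 12*s))
j(p(D))*385 = 385/(7 + 12*(-3)) = 385/(7 - 36) = 385/(-29) = -1/29*385 = -385/29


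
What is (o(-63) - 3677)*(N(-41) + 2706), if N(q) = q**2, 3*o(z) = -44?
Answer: -48586025/3 ≈ -1.6195e+7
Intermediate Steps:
o(z) = -44/3 (o(z) = (1/3)*(-44) = -44/3)
(o(-63) - 3677)*(N(-41) + 2706) = (-44/3 - 3677)*((-41)**2 + 2706) = -11075*(1681 + 2706)/3 = -11075/3*4387 = -48586025/3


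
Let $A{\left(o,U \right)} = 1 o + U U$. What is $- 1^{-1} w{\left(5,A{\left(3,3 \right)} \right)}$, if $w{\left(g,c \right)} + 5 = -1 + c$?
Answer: $-6$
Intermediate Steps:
$A{\left(o,U \right)} = o + U^{2}$
$w{\left(g,c \right)} = -6 + c$ ($w{\left(g,c \right)} = -5 + \left(-1 + c\right) = -6 + c$)
$- 1^{-1} w{\left(5,A{\left(3,3 \right)} \right)} = - 1^{-1} \left(-6 + \left(3 + 3^{2}\right)\right) = \left(-1\right) 1 \left(-6 + \left(3 + 9\right)\right) = - (-6 + 12) = \left(-1\right) 6 = -6$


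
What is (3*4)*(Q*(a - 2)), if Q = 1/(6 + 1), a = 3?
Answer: 12/7 ≈ 1.7143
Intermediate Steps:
Q = ⅐ (Q = 1/7 = ⅐ ≈ 0.14286)
(3*4)*(Q*(a - 2)) = (3*4)*((3 - 2)/7) = 12*((⅐)*1) = 12*(⅐) = 12/7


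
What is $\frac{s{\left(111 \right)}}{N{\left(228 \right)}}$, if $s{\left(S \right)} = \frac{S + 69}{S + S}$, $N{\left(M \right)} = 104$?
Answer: $\frac{15}{1924} \approx 0.0077963$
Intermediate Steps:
$s{\left(S \right)} = \frac{69 + S}{2 S}$
$\frac{s{\left(111 \right)}}{N{\left(228 \right)}} = \frac{\frac{1}{2} \cdot \frac{1}{111} \left(69 + 111\right)}{104} = \frac{1}{2} \cdot \frac{1}{111} \cdot 180 \cdot \frac{1}{104} = \frac{30}{37} \cdot \frac{1}{104} = \frac{15}{1924}$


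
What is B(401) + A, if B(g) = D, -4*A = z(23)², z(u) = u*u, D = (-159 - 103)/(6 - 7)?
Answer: -278793/4 ≈ -69698.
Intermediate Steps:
D = 262 (D = -262/(-1) = -262*(-1) = 262)
z(u) = u²
A = -279841/4 (A = -(23²)²/4 = -¼*529² = -¼*279841 = -279841/4 ≈ -69960.)
B(g) = 262
B(401) + A = 262 - 279841/4 = -278793/4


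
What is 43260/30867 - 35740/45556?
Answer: 72297165/117181421 ≈ 0.61697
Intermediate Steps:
43260/30867 - 35740/45556 = 43260*(1/30867) - 35740*1/45556 = 14420/10289 - 8935/11389 = 72297165/117181421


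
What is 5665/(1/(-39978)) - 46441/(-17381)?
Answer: -3936368359529/17381 ≈ -2.2648e+8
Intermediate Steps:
5665/(1/(-39978)) - 46441/(-17381) = 5665/(-1/39978) - 46441*(-1/17381) = 5665*(-39978) + 46441/17381 = -226475370 + 46441/17381 = -3936368359529/17381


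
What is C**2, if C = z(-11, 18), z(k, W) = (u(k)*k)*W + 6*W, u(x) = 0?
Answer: 11664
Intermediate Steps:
z(k, W) = 6*W (z(k, W) = (0*k)*W + 6*W = 0*W + 6*W = 0 + 6*W = 6*W)
C = 108 (C = 6*18 = 108)
C**2 = 108**2 = 11664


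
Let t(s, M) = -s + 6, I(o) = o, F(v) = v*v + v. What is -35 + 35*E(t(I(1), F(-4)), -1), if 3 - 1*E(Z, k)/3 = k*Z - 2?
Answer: 1015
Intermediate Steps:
F(v) = v + v² (F(v) = v² + v = v + v²)
t(s, M) = 6 - s
E(Z, k) = 15 - 3*Z*k (E(Z, k) = 9 - 3*(k*Z - 2) = 9 - 3*(Z*k - 2) = 9 - 3*(-2 + Z*k) = 9 + (6 - 3*Z*k) = 15 - 3*Z*k)
-35 + 35*E(t(I(1), F(-4)), -1) = -35 + 35*(15 - 3*(6 - 1*1)*(-1)) = -35 + 35*(15 - 3*(6 - 1)*(-1)) = -35 + 35*(15 - 3*5*(-1)) = -35 + 35*(15 + 15) = -35 + 35*30 = -35 + 1050 = 1015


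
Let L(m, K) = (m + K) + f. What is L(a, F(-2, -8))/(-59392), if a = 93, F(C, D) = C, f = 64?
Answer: -155/59392 ≈ -0.0026098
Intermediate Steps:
L(m, K) = 64 + K + m (L(m, K) = (m + K) + 64 = (K + m) + 64 = 64 + K + m)
L(a, F(-2, -8))/(-59392) = (64 - 2 + 93)/(-59392) = 155*(-1/59392) = -155/59392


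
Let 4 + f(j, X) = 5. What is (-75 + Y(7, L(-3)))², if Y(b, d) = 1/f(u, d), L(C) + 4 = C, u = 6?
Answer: 5476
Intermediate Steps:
f(j, X) = 1 (f(j, X) = -4 + 5 = 1)
L(C) = -4 + C
Y(b, d) = 1 (Y(b, d) = 1/1 = 1)
(-75 + Y(7, L(-3)))² = (-75 + 1)² = (-74)² = 5476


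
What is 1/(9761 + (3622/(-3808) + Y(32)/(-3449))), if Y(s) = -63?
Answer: 6566896/64093345669 ≈ 0.00010246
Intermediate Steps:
1/(9761 + (3622/(-3808) + Y(32)/(-3449))) = 1/(9761 + (3622/(-3808) - 63/(-3449))) = 1/(9761 + (3622*(-1/3808) - 63*(-1/3449))) = 1/(9761 + (-1811/1904 + 63/3449)) = 1/(9761 - 6126187/6566896) = 1/(64093345669/6566896) = 6566896/64093345669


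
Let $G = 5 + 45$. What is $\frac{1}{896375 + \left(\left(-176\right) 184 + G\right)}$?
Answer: $\frac{1}{864041} \approx 1.1574 \cdot 10^{-6}$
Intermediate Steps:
$G = 50$
$\frac{1}{896375 + \left(\left(-176\right) 184 + G\right)} = \frac{1}{896375 + \left(\left(-176\right) 184 + 50\right)} = \frac{1}{896375 + \left(-32384 + 50\right)} = \frac{1}{896375 - 32334} = \frac{1}{864041}$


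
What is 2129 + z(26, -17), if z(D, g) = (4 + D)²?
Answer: 3029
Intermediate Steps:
2129 + z(26, -17) = 2129 + (4 + 26)² = 2129 + 30² = 2129 + 900 = 3029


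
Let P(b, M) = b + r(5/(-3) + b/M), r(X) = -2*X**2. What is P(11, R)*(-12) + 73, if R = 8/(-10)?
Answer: 33871/6 ≈ 5645.2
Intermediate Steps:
R = -4/5 (R = 8*(-1/10) = -4/5 ≈ -0.80000)
P(b, M) = b - 2*(-5/3 + b/M)**2 (P(b, M) = b - 2*(5/(-3) + b/M)**2 = b - 2*(5*(-1/3) + b/M)**2 = b - 2*(-5/3 + b/M)**2)
P(11, R)*(-12) + 73 = (11 - 2*(-3*11 + 5*(-4/5))**2/(9*(-4/5)**2))*(-12) + 73 = (11 - 2/9*25/16*(-33 - 4)**2)*(-12) + 73 = (11 - 2/9*25/16*(-37)**2)*(-12) + 73 = (11 - 2/9*25/16*1369)*(-12) + 73 = (11 - 34225/72)*(-12) + 73 = -33433/72*(-12) + 73 = 33433/6 + 73 = 33871/6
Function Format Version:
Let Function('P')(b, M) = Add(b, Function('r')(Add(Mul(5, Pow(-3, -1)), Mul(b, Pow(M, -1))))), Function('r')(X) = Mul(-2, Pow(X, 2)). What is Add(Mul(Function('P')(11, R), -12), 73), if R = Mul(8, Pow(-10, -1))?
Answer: Rational(33871, 6) ≈ 5645.2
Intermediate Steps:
R = Rational(-4, 5) (R = Mul(8, Rational(-1, 10)) = Rational(-4, 5) ≈ -0.80000)
Function('P')(b, M) = Add(b, Mul(-2, Pow(Add(Rational(-5, 3), Mul(b, Pow(M, -1))), 2))) (Function('P')(b, M) = Add(b, Mul(-2, Pow(Add(Mul(5, Pow(-3, -1)), Mul(b, Pow(M, -1))), 2))) = Add(b, Mul(-2, Pow(Add(Mul(5, Rational(-1, 3)), Mul(b, Pow(M, -1))), 2))) = Add(b, Mul(-2, Pow(Add(Rational(-5, 3), Mul(b, Pow(M, -1))), 2))))
Add(Mul(Function('P')(11, R), -12), 73) = Add(Mul(Add(11, Mul(Rational(-2, 9), Pow(Rational(-4, 5), -2), Pow(Add(Mul(-3, 11), Mul(5, Rational(-4, 5))), 2))), -12), 73) = Add(Mul(Add(11, Mul(Rational(-2, 9), Rational(25, 16), Pow(Add(-33, -4), 2))), -12), 73) = Add(Mul(Add(11, Mul(Rational(-2, 9), Rational(25, 16), Pow(-37, 2))), -12), 73) = Add(Mul(Add(11, Mul(Rational(-2, 9), Rational(25, 16), 1369)), -12), 73) = Add(Mul(Add(11, Rational(-34225, 72)), -12), 73) = Add(Mul(Rational(-33433, 72), -12), 73) = Add(Rational(33433, 6), 73) = Rational(33871, 6)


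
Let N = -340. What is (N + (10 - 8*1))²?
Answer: 114244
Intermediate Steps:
(N + (10 - 8*1))² = (-340 + (10 - 8*1))² = (-340 + (10 - 8))² = (-340 + 2)² = (-338)² = 114244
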